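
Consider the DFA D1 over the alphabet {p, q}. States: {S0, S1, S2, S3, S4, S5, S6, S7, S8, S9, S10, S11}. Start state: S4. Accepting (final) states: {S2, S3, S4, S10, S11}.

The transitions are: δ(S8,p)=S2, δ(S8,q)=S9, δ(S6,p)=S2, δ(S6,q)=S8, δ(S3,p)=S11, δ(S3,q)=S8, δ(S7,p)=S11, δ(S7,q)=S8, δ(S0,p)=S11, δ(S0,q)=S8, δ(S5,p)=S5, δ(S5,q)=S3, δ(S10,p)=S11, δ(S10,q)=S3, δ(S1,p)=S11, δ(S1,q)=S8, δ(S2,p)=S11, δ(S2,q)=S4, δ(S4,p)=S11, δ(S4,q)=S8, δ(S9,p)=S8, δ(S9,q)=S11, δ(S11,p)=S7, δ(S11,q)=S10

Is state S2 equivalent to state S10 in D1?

Yes

First remove the unreachable states {S0,S1,S5,S6}; 8 states remain.
Initial partition by acceptance: {S2,S3,S4,S10,S11} | {S7,S8,S9}.
On input p, block {S2,S3,S4,S10,S11} splits into {S2,S3,S4,S10} and {S11}.
Refine {S2,S3,S4,S10} on symbol q: members go to different blocks, giving {S2,S10} and {S3,S4}.
Split {S7,S8,S9} by δ(·,p) → {S7} and {S8} and {S9}.
No further refinement is possible. Final partition (6 blocks): {S2,S10} | {S7} | {S11} | {S3,S4} | {S8} | {S9}.
S2 and S10 lie in the same block of the stable partition, so they are equivalent — no string distinguishes them.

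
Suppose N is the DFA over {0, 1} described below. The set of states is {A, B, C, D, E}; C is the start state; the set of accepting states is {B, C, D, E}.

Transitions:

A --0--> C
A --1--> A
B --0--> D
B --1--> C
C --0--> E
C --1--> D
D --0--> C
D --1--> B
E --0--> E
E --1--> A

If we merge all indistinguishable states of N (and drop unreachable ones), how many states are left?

5

Start with accepting vs non-accepting: {B,C,D,E} | {A}.
Refine {B,C,D,E} on symbol 1: members go to different blocks, giving {B,C,D} and {E}.
On input 0, block {B,C,D} splits into {B,D} and {C}.
Split {B,D} by δ(·,0) → {B} and {D}.
No further refinement is possible. Final partition (5 blocks): {B} | {A} | {E} | {C} | {D}.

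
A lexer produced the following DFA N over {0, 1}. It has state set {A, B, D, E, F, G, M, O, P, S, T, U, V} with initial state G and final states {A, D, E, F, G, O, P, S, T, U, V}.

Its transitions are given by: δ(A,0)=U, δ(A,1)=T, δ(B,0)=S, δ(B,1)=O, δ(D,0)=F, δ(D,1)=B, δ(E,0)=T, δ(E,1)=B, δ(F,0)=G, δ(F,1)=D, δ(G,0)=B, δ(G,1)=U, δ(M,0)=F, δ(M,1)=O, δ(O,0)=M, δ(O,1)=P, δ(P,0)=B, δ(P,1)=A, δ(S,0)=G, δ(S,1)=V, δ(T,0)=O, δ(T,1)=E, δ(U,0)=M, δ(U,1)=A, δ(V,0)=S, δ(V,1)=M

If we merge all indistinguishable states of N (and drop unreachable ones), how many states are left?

All states are reachable from the start state.
P0 = {A,D,E,F,G,O,P,S,T,U,V} | {B,M}.
Refine {A,D,E,F,G,O,P,S,T,U,V} on symbol 0: members go to different blocks, giving {A,D,E,F,S,T,V} and {G,O,P,U}.
Split {A,D,E,F,S,T,V} by δ(·,0) → {A,F,S,T} and {D,E,V}.
Refine {A,F,S,T} on symbol 1: members go to different blocks, giving {F,S,T} and {A}.
Split {G,O,P,U} by δ(·,1) → {P,U} and {G,O}.
The partition is now stable with 6 blocks: {F,S,T} | {B,M} | {P,U} | {D,E,V} | {A} | {G,O}.

6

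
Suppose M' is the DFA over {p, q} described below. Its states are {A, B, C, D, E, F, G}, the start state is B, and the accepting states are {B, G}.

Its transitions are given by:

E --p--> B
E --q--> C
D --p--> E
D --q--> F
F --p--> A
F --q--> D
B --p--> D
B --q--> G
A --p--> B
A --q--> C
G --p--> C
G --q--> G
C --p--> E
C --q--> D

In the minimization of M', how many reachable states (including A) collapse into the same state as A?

Initial partition by acceptance: {B,G} | {A,C,D,E,F}.
Split {A,C,D,E,F} by δ(·,p) → {C,D,F} and {A,E}.
The partition is now stable with 3 blocks: {B,G} | {C,D,F} | {A,E}.
The equivalence class containing A is {A,E}, of size 2.

2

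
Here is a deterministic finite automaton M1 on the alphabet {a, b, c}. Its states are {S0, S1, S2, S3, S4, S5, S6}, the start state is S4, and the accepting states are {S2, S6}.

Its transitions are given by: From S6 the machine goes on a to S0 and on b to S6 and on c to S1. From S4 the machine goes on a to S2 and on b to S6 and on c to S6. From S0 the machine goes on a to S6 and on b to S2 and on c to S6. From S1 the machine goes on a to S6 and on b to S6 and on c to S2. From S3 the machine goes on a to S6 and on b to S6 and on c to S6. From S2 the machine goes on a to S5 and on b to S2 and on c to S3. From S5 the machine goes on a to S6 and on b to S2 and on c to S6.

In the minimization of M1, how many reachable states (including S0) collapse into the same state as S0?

5

Every state is reachable, so we keep all 7.
Start with accepting vs non-accepting: {S2,S6} | {S0,S1,S3,S4,S5}.
Stable partition: {S2,S6} | {S0,S1,S3,S4,S5} — 2 equivalence classes.
The equivalence class containing S0 is {S0,S1,S3,S4,S5}, of size 5.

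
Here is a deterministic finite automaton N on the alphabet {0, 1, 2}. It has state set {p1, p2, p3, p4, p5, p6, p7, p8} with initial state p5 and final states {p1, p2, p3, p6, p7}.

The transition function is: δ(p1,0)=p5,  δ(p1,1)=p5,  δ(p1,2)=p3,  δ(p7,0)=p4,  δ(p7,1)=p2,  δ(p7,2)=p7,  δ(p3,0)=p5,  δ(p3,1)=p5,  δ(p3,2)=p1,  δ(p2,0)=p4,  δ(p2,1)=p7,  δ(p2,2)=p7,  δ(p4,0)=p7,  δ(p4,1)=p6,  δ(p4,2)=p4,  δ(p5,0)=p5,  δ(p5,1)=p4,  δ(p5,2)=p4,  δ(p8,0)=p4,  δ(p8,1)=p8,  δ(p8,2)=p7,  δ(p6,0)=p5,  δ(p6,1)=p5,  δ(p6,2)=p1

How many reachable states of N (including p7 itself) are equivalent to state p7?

2

States {p8} cannot be reached from the start state, so discard them.
P0 = {p1,p2,p3,p6,p7} | {p4,p5}.
Split {p1,p2,p3,p6,p7} by δ(·,1) → {p1,p3,p6} and {p2,p7}.
Refine {p4,p5} on symbol 0: members go to different blocks, giving {p4} and {p5}.
The partition is now stable with 4 blocks: {p1,p3,p6} | {p4} | {p2,p7} | {p5}.
The equivalence class containing p7 is {p2,p7}, of size 2.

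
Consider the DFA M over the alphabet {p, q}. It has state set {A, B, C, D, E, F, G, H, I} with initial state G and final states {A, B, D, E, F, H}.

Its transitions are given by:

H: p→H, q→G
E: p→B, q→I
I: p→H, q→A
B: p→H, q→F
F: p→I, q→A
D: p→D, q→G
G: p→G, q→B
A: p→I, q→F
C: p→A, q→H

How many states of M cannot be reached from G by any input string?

3

Starting at G and following transitions, the reachable set is {A, B, F, G, H, I}. That leaves C, D, E unreachable — 3 in total.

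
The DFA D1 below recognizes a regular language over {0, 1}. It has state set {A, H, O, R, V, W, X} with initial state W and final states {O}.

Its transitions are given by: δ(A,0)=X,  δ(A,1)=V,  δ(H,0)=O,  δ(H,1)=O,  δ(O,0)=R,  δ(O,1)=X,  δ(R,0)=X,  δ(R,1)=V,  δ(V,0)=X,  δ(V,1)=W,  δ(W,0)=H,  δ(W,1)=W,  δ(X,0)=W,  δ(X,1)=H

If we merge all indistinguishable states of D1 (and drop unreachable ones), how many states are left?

States {A} cannot be reached from the start state, so discard them.
P0 = {O} | {H,R,V,W,X}.
On input 0, block {H,R,V,W,X} splits into {R,V,W,X} and {H}.
Refine {R,V,W,X} on symbol 0: members go to different blocks, giving {R,V,X} and {W}.
Split {R,V,X} by δ(·,0) → {R,V} and {X}.
On input 1, block {R,V} splits into {R} and {V}.
Stable partition: {O} | {R} | {H} | {W} | {X} | {V} — 6 equivalence classes.

6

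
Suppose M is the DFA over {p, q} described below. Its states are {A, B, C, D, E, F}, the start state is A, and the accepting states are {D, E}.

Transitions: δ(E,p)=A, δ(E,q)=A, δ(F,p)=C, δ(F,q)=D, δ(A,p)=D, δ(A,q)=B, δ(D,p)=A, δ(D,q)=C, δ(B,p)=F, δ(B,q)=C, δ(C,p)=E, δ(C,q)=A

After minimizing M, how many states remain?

6

All states are reachable from the start state.
Start with accepting vs non-accepting: {D,E} | {A,B,C,F}.
Split {A,B,C,F} by δ(·,p) → {A,C} and {B,F}.
Refine {A,C} on symbol q: members go to different blocks, giving {A} and {C}.
Refine {D,E} on symbol q: members go to different blocks, giving {D} and {E}.
Split {B,F} by δ(·,p) → {B} and {F}.
The partition is now stable with 6 blocks: {D} | {A} | {B} | {C} | {E} | {F}.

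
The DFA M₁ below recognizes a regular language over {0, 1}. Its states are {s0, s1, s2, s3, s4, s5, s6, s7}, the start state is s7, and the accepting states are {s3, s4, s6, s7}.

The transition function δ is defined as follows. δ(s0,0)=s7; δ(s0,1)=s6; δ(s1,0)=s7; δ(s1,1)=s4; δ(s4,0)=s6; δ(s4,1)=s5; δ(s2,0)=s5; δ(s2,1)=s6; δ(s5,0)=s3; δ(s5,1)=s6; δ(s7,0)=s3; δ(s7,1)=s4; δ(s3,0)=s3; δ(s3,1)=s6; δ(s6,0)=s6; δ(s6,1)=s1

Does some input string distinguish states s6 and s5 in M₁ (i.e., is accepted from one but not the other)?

Yes

Reachable states from the start: {s1,s3,s4,s5,s6,s7}. Unreachable: {s0,s2} — drop them.
P0 = {s3,s4,s6,s7} | {s1,s5}.
On input 1, block {s3,s4,s6,s7} splits into {s3,s7} and {s4,s6}.
No further refinement is possible. Final partition (3 blocks): {s3,s7} | {s1,s5} | {s4,s6}.
s6 and s5 end up in different blocks, so they are distinguishable. For instance, the string 'ε' is accepted from only s6.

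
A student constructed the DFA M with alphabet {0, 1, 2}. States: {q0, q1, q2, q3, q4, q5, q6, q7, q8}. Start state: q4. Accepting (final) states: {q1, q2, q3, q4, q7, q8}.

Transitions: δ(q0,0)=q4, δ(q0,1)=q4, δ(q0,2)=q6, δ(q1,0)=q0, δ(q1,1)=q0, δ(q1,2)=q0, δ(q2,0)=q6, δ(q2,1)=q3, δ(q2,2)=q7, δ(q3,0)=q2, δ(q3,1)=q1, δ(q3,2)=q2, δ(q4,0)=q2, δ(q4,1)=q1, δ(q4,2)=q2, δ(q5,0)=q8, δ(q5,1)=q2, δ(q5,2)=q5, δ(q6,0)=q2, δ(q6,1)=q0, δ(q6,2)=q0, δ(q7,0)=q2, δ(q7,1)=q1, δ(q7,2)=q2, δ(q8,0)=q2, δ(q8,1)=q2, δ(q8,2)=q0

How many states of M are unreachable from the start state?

2

BFS from q4 reaches {q0, q1, q2, q3, q4, q6, q7}; the 2 state(s) q5, q8 are never visited.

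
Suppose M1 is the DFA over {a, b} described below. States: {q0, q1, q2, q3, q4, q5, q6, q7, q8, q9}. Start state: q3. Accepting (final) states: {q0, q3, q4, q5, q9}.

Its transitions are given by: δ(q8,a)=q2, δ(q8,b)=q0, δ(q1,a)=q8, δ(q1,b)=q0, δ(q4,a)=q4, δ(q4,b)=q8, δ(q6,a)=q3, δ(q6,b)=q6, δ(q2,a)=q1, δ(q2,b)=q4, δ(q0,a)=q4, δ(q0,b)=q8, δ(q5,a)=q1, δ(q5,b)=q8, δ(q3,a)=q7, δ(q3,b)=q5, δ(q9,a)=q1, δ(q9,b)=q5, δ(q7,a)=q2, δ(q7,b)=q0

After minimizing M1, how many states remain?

States {q6,q9} cannot be reached from the start state, so discard them.
Start with accepting vs non-accepting: {q0,q3,q4,q5} | {q1,q2,q7,q8}.
On input a, block {q0,q3,q4,q5} splits into {q0,q4} and {q3,q5}.
On input b, block {q3,q5} splits into {q3} and {q5}.
Stable partition: {q0,q4} | {q1,q2,q7,q8} | {q3} | {q5} — 4 equivalence classes.

4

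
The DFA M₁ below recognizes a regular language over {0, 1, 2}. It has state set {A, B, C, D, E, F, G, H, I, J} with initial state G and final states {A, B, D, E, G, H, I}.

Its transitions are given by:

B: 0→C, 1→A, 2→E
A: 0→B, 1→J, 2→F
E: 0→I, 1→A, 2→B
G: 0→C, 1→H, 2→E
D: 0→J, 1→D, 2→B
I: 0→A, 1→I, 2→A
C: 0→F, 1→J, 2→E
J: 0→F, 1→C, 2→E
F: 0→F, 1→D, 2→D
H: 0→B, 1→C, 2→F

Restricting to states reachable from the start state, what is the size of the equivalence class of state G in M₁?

2

All states are reachable from the start state.
P0 = {A,B,D,E,G,H,I} | {C,F,J}.
Split {A,B,D,E,G,H,I} by δ(·,0) → {A,E,H,I} and {B,D,G}.
Refine {A,E,H,I} on symbol 0: members go to different blocks, giving {A,H} and {E,I}.
Split {C,F,J} by δ(·,1) → {C,J} and {F}.
Refine {B,D,G} on symbol 1: members go to different blocks, giving {B,G} and {D}.
Split {E,I} by δ(·,0) → {E} and {I}.
No further refinement is possible. Final partition (7 blocks): {A,H} | {C,J} | {B,G} | {E} | {F} | {D} | {I}.
State G belongs to the block {B,G}, which has 2 states.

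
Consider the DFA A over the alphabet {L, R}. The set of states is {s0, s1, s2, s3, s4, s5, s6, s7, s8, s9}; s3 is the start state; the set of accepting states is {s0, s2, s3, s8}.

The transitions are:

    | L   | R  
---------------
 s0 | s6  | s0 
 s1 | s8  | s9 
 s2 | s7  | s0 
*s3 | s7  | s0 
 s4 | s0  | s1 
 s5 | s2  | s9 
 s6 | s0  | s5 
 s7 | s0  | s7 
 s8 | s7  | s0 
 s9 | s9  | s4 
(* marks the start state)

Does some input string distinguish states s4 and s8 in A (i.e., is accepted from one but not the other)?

Start with accepting vs non-accepting: {s0,s2,s3,s8} | {s1,s4,s5,s6,s7,s9}.
Split {s1,s4,s5,s6,s7,s9} by δ(·,L) → {s1,s4,s5,s6,s7} and {s9}.
Split {s1,s4,s5,s6,s7} by δ(·,R) → {s4,s6,s7} and {s1,s5}.
On input R, block {s4,s6,s7} splits into {s4,s6} and {s7}.
Refine {s0,s2,s3,s8} on symbol L: members go to different blocks, giving {s2,s3,s8} and {s0}.
Stable partition: {s2,s3,s8} | {s4,s6} | {s9} | {s1,s5} | {s7} | {s0} — 6 equivalence classes.
s4 and s8 end up in different blocks, so they are distinguishable. For instance, the string 'ε' is accepted from only s8.

Yes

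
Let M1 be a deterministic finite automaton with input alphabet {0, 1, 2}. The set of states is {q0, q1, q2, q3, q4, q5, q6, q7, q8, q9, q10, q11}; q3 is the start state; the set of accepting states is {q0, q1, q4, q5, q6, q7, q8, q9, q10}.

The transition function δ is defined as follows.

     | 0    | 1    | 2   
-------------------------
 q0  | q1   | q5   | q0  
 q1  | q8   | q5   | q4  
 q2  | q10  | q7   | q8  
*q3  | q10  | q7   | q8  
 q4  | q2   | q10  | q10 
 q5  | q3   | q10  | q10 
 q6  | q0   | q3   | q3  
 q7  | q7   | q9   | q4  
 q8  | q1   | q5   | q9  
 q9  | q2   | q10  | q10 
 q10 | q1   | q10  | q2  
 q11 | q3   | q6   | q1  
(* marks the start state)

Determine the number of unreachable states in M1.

BFS from q3 reaches {q1, q2, q3, q4, q5, q7, q8, q9, q10}; the 3 state(s) q0, q6, q11 are never visited.

3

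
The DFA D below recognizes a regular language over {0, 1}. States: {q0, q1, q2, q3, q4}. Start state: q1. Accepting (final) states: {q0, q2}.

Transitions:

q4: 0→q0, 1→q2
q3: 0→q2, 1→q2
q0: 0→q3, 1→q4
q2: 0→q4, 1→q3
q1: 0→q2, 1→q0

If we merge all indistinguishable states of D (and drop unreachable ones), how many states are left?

2

Every state is reachable, so we keep all 5.
Start with accepting vs non-accepting: {q0,q2} | {q1,q3,q4}.
The partition is now stable with 2 blocks: {q0,q2} | {q1,q3,q4}.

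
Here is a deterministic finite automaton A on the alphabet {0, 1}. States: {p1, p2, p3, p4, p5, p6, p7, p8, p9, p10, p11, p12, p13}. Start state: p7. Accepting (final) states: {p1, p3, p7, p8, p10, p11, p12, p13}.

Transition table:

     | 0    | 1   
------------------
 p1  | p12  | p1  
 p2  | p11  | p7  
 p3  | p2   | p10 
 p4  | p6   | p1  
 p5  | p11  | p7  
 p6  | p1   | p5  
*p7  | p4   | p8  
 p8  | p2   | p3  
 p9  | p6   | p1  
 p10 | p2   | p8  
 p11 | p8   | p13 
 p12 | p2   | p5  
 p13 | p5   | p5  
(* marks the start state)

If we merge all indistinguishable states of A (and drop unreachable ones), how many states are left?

8

First remove the unreachable states {p9}; 12 states remain.
Start with accepting vs non-accepting: {p1,p3,p7,p8,p10,p11,p12,p13} | {p2,p4,p5,p6}.
On input 0, block {p1,p3,p7,p8,p10,p11,p12,p13} splits into {p3,p7,p8,p10,p12,p13} and {p1,p11}.
Split {p3,p7,p8,p10,p12,p13} by δ(·,1) → {p3,p7,p8,p10} and {p12,p13}.
Split {p2,p4,p5,p6} by δ(·,0) → {p2,p5,p6} and {p4}.
Split {p3,p7,p8,p10} by δ(·,0) → {p3,p8,p10} and {p7}.
Split {p2,p5,p6} by δ(·,1) → {p2,p5} and {p6}.
Split {p1,p11} by δ(·,0) → {p1} and {p11}.
The partition is now stable with 8 blocks: {p3,p8,p10} | {p2,p5} | {p1} | {p12,p13} | {p4} | {p7} | {p6} | {p11}.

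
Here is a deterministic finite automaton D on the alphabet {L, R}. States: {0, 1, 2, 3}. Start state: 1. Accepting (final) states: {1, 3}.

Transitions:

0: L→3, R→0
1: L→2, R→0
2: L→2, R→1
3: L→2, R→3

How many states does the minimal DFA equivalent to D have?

4

All states are reachable from the start state.
Initial partition by acceptance: {1,3} | {0,2}.
Refine {1,3} on symbol R: members go to different blocks, giving {1} and {3}.
On input L, block {0,2} splits into {0} and {2}.
The partition is now stable with 4 blocks: {1} | {0} | {3} | {2}.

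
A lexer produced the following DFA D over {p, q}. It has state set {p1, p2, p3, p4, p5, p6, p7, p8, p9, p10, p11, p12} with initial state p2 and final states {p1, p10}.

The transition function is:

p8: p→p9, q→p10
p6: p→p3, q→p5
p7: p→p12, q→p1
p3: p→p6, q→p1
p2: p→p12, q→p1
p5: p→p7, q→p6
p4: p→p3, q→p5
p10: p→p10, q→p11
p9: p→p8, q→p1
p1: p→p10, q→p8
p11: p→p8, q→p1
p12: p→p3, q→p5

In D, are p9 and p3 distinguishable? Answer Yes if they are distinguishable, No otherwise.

Yes

Reachable states from the start: {p1,p2,p3,p5,p6,p7,p8,p9,p10,p11,p12}. Unreachable: {p4} — drop them.
P0 = {p1,p10} | {p2,p3,p5,p6,p7,p8,p9,p11,p12}.
Refine {p2,p3,p5,p6,p7,p8,p9,p11,p12} on symbol q: members go to different blocks, giving {p2,p3,p7,p8,p9,p11} and {p5,p6,p12}.
Refine {p2,p3,p7,p8,p9,p11} on symbol p: members go to different blocks, giving {p2,p3,p7} and {p8,p9,p11}.
The partition is now stable with 4 blocks: {p1,p10} | {p2,p3,p7} | {p5,p6,p12} | {p8,p9,p11}.
p9 and p3 end up in different blocks, so they are distinguishable. For instance, the string 'pq' is accepted from only p9.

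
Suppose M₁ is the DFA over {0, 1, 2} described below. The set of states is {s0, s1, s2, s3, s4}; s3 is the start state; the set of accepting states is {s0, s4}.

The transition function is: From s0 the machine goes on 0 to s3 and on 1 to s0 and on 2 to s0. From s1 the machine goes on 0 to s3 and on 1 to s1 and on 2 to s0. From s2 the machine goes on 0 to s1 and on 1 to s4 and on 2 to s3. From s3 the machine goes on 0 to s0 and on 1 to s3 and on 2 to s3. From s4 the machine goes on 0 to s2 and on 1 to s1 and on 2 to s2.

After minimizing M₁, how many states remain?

2

First remove the unreachable states {s1,s2,s4}; 2 states remain.
P0 = {s0} | {s3}.
Stable partition: {s0} | {s3} — 2 equivalence classes.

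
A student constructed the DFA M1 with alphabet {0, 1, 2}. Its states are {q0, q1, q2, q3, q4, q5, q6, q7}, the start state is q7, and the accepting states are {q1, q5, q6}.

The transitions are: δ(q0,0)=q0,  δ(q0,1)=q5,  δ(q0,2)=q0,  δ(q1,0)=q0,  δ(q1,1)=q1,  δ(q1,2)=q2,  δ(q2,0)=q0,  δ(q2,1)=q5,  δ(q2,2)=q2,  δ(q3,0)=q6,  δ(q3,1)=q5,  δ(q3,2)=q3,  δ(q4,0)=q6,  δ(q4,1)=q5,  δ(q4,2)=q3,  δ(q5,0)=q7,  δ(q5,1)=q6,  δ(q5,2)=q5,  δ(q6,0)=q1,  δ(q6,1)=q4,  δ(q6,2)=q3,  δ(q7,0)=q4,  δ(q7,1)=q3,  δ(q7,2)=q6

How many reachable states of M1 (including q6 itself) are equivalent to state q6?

All states are reachable from the start state.
P0 = {q1,q5,q6} | {q0,q2,q3,q4,q7}.
On input 0, block {q1,q5,q6} splits into {q1,q5} and {q6}.
On input 1, block {q1,q5} splits into {q1} and {q5}.
Refine {q0,q2,q3,q4,q7} on symbol 0: members go to different blocks, giving {q0,q2,q7} and {q3,q4}.
On input 0, block {q0,q2,q7} splits into {q0,q2} and {q7}.
No further refinement is possible. Final partition (6 blocks): {q1} | {q0,q2} | {q6} | {q5} | {q3,q4} | {q7}.
State q6 belongs to the block {q6}, which has 1 states.

1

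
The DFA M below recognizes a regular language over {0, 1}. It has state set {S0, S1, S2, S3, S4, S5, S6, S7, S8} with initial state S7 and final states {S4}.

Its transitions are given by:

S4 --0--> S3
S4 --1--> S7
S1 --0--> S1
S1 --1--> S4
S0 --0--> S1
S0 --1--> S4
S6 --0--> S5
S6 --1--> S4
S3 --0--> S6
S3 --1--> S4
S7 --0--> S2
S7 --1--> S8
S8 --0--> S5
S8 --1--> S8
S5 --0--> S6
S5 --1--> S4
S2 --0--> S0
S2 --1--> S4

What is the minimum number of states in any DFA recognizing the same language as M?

All states are reachable from the start state.
Initial partition by acceptance: {S4} | {S0,S1,S2,S3,S5,S6,S7,S8}.
On input 1, block {S0,S1,S2,S3,S5,S6,S7,S8} splits into {S0,S1,S2,S3,S5,S6} and {S7,S8}.
Stable partition: {S4} | {S0,S1,S2,S3,S5,S6} | {S7,S8} — 3 equivalence classes.

3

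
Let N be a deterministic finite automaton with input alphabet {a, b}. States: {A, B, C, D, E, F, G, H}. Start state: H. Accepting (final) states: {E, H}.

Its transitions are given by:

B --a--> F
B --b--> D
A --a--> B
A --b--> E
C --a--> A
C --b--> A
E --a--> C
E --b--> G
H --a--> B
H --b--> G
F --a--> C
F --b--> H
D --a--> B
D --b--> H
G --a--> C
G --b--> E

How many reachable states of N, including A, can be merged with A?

All states are reachable from the start state.
P0 = {E,H} | {A,B,C,D,F,G}.
Split {A,B,C,D,F,G} by δ(·,b) → {A,D,F,G} and {B,C}.
The partition is now stable with 3 blocks: {E,H} | {A,D,F,G} | {B,C}.
The equivalence class containing A is {A,D,F,G}, of size 4.

4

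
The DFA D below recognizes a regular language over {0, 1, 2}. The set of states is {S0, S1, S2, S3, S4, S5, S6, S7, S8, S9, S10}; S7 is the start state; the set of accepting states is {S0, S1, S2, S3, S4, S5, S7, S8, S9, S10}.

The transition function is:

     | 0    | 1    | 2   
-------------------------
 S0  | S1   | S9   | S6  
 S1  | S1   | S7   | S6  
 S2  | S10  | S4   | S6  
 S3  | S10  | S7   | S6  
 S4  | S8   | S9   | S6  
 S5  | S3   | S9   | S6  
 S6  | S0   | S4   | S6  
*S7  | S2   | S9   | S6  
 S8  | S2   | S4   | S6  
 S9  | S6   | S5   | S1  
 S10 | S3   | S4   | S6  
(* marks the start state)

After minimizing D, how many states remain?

4

P0 = {S0,S1,S2,S3,S4,S5,S7,S8,S9,S10} | {S6}.
Split {S0,S1,S2,S3,S4,S5,S7,S8,S9,S10} by δ(·,0) → {S0,S1,S2,S3,S4,S5,S7,S8,S10} and {S9}.
Split {S0,S1,S2,S3,S4,S5,S7,S8,S10} by δ(·,1) → {S1,S2,S3,S8,S10} and {S0,S4,S5,S7}.
The partition is now stable with 4 blocks: {S1,S2,S3,S8,S10} | {S6} | {S9} | {S0,S4,S5,S7}.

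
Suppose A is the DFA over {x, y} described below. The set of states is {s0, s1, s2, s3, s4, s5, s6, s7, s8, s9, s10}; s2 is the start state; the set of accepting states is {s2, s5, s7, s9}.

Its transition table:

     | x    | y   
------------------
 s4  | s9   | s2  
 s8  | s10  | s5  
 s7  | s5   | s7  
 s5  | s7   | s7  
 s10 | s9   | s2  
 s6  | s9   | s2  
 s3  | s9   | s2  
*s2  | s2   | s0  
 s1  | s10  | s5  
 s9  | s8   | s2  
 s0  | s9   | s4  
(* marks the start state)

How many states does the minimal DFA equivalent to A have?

6

First remove the unreachable states {s1,s3,s6}; 8 states remain.
Initial partition by acceptance: {s2,s5,s7,s9} | {s0,s4,s8,s10}.
On input x, block {s2,s5,s7,s9} splits into {s2,s5,s7} and {s9}.
On input y, block {s2,s5,s7} splits into {s5,s7} and {s2}.
On input x, block {s0,s4,s8,s10} splits into {s0,s4,s10} and {s8}.
Split {s0,s4,s10} by δ(·,y) → {s4,s10} and {s0}.
The partition is now stable with 6 blocks: {s5,s7} | {s4,s10} | {s9} | {s2} | {s8} | {s0}.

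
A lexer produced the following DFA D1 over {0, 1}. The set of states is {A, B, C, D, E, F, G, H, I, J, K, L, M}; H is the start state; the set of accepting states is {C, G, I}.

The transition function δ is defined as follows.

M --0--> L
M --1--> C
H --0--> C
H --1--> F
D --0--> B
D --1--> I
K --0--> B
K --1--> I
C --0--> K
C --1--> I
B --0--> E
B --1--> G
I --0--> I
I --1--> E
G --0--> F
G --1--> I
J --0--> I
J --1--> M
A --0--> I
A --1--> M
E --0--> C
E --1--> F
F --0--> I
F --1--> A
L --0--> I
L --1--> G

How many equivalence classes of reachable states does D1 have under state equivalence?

10

First remove the unreachable states {D,J}; 11 states remain.
Initial partition by acceptance: {C,G,I} | {A,B,E,F,H,K,L,M}.
Split {C,G,I} by δ(·,0) → {C,G} and {I}.
On input 0, block {A,B,E,F,H,K,L,M} splits into {A,F,L} and {B,K,M} and {E,H}.
On input 0, block {C,G} splits into {C} and {G}.
On input 1, block {A,F,L} splits into {A} and {F} and {L}.
On input 0, block {B,K,M} splits into {B} and {K} and {M}.
The partition is now stable with 10 blocks: {C} | {A} | {I} | {B} | {E,H} | {G} | {F} | {L} | {K} | {M}.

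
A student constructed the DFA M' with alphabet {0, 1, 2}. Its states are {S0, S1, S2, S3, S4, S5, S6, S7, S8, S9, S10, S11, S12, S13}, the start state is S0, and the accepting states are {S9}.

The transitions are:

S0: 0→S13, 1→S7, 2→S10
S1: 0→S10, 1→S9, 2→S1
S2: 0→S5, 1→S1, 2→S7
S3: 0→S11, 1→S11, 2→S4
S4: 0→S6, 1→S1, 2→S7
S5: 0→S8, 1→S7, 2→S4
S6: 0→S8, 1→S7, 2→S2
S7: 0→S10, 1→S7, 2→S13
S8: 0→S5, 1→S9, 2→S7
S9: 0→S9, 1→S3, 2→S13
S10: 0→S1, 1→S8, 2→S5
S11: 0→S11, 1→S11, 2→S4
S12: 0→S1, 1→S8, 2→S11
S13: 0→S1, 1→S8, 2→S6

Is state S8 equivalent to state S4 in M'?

States {S12} cannot be reached from the start state, so discard them.
Initial partition by acceptance: {S9} | {S0,S1,S2,S3,S4,S5,S6,S7,S8,S10,S11,S13}.
Refine {S0,S1,S2,S3,S4,S5,S6,S7,S8,S10,S11,S13} on symbol 1: members go to different blocks, giving {S0,S2,S3,S4,S5,S6,S7,S10,S11,S13} and {S1,S8}.
Refine {S0,S2,S3,S4,S5,S6,S7,S10,S11,S13} on symbol 0: members go to different blocks, giving {S0,S2,S3,S4,S7,S11} and {S5,S6,S10,S13}.
On input 0, block {S0,S2,S3,S4,S7,S11} splits into {S0,S2,S4,S7} and {S3,S11}.
Refine {S0,S2,S4,S7} on symbol 1: members go to different blocks, giving {S0,S7} and {S2,S4}.
Split {S1,S8} by δ(·,2) → {S1} and {S8}.
Split {S5,S6,S10,S13} by δ(·,0) → {S5,S6} and {S10,S13}.
Stable partition: {S9} | {S0,S7} | {S1} | {S5,S6} | {S3,S11} | {S2,S4} | {S8} | {S10,S13} — 8 equivalence classes.
S8 and S4 end up in different blocks, so they are distinguishable. For instance, the string '1' is accepted from only S8.

No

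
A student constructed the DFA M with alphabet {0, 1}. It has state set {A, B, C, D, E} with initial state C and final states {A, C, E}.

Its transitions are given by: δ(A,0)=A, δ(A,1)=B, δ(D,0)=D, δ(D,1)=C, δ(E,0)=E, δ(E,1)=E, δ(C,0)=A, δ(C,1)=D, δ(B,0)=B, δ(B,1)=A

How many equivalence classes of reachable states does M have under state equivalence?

States {E} cannot be reached from the start state, so discard them.
Initial partition by acceptance: {A,C} | {B,D}.
Stable partition: {A,C} | {B,D} — 2 equivalence classes.

2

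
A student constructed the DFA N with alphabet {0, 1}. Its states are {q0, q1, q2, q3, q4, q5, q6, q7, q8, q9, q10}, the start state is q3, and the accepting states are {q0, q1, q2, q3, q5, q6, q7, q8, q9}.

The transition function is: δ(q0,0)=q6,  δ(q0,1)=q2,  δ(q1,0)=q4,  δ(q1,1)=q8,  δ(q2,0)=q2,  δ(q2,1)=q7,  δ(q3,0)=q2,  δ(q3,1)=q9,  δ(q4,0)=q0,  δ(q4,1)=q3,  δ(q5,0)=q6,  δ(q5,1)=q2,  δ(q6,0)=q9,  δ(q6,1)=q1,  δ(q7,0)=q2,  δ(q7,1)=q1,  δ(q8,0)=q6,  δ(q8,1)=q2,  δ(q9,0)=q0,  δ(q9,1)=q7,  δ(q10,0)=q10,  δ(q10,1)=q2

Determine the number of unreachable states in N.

No path from q3 leads to q5, q10; the other 9 states are all reachable.

2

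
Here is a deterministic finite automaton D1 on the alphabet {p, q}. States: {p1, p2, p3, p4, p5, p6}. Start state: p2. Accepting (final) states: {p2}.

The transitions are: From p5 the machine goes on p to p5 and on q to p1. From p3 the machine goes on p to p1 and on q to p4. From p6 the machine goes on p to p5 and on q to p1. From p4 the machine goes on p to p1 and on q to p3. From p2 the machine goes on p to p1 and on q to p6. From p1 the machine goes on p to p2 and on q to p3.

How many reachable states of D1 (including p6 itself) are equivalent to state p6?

2

All states are reachable from the start state.
Initial partition by acceptance: {p2} | {p1,p3,p4,p5,p6}.
Refine {p1,p3,p4,p5,p6} on symbol p: members go to different blocks, giving {p3,p4,p5,p6} and {p1}.
Refine {p3,p4,p5,p6} on symbol p: members go to different blocks, giving {p3,p4} and {p5,p6}.
Stable partition: {p2} | {p3,p4} | {p1} | {p5,p6} — 4 equivalence classes.
The equivalence class containing p6 is {p5,p6}, of size 2.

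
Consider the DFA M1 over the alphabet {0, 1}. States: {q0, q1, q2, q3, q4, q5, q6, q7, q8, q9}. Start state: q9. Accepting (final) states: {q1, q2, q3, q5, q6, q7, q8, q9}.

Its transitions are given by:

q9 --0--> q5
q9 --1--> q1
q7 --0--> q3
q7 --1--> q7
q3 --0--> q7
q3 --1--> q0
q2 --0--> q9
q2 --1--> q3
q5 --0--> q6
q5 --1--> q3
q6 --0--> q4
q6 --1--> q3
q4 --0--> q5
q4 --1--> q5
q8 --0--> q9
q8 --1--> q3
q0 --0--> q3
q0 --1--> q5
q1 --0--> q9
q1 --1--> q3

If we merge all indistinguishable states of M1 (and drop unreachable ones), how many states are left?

First remove the unreachable states {q2,q8}; 8 states remain.
Initial partition by acceptance: {q1,q3,q5,q6,q7,q9} | {q0,q4}.
Split {q1,q3,q5,q6,q7,q9} by δ(·,0) → {q1,q3,q5,q7,q9} and {q6}.
Split {q1,q3,q5,q7,q9} by δ(·,0) → {q1,q3,q7,q9} and {q5}.
Split {q1,q3,q7,q9} by δ(·,0) → {q1,q3,q7} and {q9}.
Split {q1,q3,q7} by δ(·,0) → {q3,q7} and {q1}.
Refine {q3,q7} on symbol 1: members go to different blocks, giving {q3} and {q7}.
On input 0, block {q0,q4} splits into {q0} and {q4}.
No further refinement is possible. Final partition (8 blocks): {q3} | {q0} | {q6} | {q5} | {q9} | {q1} | {q7} | {q4}.

8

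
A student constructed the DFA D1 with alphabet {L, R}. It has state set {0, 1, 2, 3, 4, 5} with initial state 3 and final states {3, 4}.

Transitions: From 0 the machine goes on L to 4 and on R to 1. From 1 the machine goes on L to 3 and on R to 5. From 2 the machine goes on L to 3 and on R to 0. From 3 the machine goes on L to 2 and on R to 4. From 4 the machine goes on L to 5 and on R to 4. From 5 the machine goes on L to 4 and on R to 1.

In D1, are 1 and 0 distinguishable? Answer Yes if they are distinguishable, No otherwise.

No

P0 = {3,4} | {0,1,2,5}.
Stable partition: {3,4} | {0,1,2,5} — 2 equivalence classes.
1 and 0 lie in the same block of the stable partition, so they are equivalent — no string distinguishes them.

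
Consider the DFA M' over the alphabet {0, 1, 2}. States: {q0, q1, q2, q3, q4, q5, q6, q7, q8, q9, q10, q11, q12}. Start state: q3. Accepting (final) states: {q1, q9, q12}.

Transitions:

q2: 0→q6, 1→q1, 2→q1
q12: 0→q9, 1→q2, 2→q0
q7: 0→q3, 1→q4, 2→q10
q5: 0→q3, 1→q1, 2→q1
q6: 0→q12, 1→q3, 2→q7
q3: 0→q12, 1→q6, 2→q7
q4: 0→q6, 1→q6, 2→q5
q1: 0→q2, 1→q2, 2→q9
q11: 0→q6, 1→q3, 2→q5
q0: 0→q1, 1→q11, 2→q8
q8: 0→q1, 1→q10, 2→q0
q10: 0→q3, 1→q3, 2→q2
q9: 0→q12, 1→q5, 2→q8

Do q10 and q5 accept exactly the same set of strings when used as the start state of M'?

No

Every state is reachable, so we keep all 13.
P0 = {q1,q9,q12} | {q0,q2,q3,q4,q5,q6,q7,q8,q10,q11}.
Refine {q1,q9,q12} on symbol 0: members go to different blocks, giving {q9,q12} and {q1}.
Refine {q0,q2,q3,q4,q5,q6,q7,q8,q10,q11} on symbol 0: members go to different blocks, giving {q2,q4,q5,q7,q10,q11} and {q0,q8} and {q3,q6}.
On input 1, block {q2,q4,q5,q7,q10,q11} splits into {q4,q10,q11} and {q2,q5} and {q7}.
No further refinement is possible. Final partition (7 blocks): {q9,q12} | {q4,q10,q11} | {q1} | {q0,q8} | {q3,q6} | {q2,q5} | {q7}.
q10 and q5 end up in different blocks, so they are distinguishable. For instance, the string '1' is accepted from only q5.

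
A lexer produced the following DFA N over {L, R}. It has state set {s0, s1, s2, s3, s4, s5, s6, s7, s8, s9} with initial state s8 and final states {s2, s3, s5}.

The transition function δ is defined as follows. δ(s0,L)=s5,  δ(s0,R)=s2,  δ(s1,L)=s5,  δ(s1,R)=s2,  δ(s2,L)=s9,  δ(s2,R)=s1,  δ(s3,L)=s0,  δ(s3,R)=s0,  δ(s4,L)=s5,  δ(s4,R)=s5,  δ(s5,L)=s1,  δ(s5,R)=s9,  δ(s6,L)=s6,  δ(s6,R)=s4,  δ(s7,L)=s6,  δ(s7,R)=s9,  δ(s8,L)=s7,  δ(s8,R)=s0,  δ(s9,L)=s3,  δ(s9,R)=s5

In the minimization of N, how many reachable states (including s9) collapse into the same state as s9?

Initial partition by acceptance: {s2,s3,s5} | {s0,s1,s4,s6,s7,s8,s9}.
Refine {s0,s1,s4,s6,s7,s8,s9} on symbol L: members go to different blocks, giving {s0,s1,s4,s9} and {s6,s7,s8}.
No further refinement is possible. Final partition (3 blocks): {s2,s3,s5} | {s0,s1,s4,s9} | {s6,s7,s8}.
The equivalence class containing s9 is {s0,s1,s4,s9}, of size 4.

4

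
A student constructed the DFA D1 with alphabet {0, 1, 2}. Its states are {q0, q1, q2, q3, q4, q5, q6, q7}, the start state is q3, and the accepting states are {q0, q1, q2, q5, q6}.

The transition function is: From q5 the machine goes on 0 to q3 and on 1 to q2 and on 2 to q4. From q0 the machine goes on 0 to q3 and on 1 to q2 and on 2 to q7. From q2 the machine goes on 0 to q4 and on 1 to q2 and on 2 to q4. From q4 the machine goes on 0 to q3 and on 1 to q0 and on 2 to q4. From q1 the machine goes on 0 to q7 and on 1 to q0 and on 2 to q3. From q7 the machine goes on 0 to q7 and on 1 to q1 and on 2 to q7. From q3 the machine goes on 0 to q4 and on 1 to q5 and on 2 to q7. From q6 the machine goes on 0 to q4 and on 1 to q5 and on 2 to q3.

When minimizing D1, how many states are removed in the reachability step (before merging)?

1

Starting at q3 and following transitions, the reachable set is {q0, q1, q2, q3, q4, q5, q7}. That leaves q6 unreachable — 1 in total.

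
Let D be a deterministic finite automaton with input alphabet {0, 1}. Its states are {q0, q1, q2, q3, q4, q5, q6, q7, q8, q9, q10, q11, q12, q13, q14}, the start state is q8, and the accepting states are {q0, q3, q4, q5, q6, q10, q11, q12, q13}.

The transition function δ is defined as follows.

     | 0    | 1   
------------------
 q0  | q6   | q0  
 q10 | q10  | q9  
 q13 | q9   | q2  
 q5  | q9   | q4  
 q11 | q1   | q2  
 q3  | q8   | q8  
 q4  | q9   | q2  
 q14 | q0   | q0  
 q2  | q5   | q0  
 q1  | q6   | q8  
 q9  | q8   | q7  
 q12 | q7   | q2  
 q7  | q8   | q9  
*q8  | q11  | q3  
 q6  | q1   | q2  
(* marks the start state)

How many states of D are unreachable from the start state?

No path from q8 leads to q10, q12, q13, q14; the other 11 states are all reachable.

4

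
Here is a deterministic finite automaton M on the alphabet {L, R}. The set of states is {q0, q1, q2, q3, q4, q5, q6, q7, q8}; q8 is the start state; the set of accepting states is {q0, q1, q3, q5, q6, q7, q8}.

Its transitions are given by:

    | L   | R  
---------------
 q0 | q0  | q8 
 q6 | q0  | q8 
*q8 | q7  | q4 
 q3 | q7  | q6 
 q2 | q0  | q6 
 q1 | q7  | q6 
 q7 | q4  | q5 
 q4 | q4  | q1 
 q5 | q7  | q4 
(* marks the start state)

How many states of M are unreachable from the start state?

2

BFS from q8 reaches {q0, q1, q4, q5, q6, q7, q8}; the 2 state(s) q2, q3 are never visited.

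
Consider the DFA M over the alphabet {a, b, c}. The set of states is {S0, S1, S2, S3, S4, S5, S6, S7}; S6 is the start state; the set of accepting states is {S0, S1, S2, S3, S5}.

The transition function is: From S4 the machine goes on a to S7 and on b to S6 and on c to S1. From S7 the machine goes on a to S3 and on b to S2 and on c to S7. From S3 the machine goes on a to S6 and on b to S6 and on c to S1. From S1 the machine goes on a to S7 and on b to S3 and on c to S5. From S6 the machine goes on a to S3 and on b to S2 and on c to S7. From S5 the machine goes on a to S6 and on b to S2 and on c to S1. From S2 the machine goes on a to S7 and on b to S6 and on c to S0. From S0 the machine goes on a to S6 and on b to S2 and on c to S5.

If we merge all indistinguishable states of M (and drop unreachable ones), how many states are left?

First remove the unreachable states {S4}; 7 states remain.
P0 = {S0,S1,S2,S3,S5} | {S6,S7}.
Split {S0,S1,S2,S3,S5} by δ(·,b) → {S0,S1,S5} and {S2,S3}.
The partition is now stable with 3 blocks: {S0,S1,S5} | {S6,S7} | {S2,S3}.

3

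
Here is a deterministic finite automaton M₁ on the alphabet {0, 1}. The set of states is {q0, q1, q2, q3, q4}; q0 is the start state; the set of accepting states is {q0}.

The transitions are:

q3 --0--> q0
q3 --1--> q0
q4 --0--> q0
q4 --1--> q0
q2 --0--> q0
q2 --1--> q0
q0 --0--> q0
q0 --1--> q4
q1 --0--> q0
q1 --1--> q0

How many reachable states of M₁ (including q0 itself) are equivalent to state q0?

States {q1,q2,q3} cannot be reached from the start state, so discard them.
P0 = {q0} | {q4}.
The partition is now stable with 2 blocks: {q0} | {q4}.
State q0 belongs to the block {q0}, which has 1 states.

1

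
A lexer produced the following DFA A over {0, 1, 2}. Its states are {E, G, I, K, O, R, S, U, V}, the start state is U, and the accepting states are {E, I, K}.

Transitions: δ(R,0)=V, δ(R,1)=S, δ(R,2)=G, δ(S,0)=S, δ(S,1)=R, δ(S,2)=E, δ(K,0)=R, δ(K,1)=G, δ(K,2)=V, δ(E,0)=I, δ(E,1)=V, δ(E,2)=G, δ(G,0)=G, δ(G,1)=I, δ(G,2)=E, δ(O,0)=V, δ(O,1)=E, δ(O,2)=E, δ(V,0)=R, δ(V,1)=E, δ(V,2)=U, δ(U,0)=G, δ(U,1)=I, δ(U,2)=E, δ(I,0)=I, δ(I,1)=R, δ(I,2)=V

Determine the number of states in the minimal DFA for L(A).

Reachable states from the start: {E,G,I,R,S,U,V}. Unreachable: {K,O} — drop them.
Initial partition by acceptance: {E,I} | {G,R,S,U,V}.
Refine {G,R,S,U,V} on symbol 1: members go to different blocks, giving {G,U,V} and {R,S}.
Split {E,I} by δ(·,1) → {I} and {E}.
Split {G,U,V} by δ(·,0) → {G,U} and {V}.
On input 0, block {R,S} splits into {S} and {R}.
No further refinement is possible. Final partition (6 blocks): {I} | {G,U} | {S} | {E} | {V} | {R}.

6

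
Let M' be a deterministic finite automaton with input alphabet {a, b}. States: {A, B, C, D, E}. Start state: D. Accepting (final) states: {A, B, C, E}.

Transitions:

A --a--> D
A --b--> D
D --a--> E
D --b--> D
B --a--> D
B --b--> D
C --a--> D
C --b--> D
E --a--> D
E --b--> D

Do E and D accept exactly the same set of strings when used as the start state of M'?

Reachable states from the start: {D,E}. Unreachable: {A,B,C} — drop them.
P0 = {E} | {D}.
No further refinement is possible. Final partition (2 blocks): {E} | {D}.
E and D end up in different blocks, so they are distinguishable. For instance, the string 'ε' is accepted from only E.

No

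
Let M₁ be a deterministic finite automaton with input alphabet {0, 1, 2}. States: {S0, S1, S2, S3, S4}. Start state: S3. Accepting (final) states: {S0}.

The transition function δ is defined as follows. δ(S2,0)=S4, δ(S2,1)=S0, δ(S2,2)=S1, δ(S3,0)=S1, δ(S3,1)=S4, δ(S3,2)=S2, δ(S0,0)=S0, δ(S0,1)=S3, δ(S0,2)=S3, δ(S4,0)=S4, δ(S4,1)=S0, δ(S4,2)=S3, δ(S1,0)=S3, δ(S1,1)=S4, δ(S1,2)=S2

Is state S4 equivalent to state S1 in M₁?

No

Every state is reachable, so we keep all 5.
Initial partition by acceptance: {S0} | {S1,S2,S3,S4}.
Split {S1,S2,S3,S4} by δ(·,1) → {S1,S3} and {S2,S4}.
The partition is now stable with 3 blocks: {S0} | {S1,S3} | {S2,S4}.
S4 and S1 end up in different blocks, so they are distinguishable. For instance, the string '1' is accepted from only S4.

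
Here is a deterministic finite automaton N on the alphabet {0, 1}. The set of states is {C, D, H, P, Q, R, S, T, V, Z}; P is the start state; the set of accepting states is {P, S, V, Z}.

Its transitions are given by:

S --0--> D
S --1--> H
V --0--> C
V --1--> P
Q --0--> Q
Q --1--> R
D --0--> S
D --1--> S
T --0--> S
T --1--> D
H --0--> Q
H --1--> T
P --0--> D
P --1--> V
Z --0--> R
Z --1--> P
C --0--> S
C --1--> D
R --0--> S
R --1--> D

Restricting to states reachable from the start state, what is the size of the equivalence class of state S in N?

States {Z} cannot be reached from the start state, so discard them.
Start with accepting vs non-accepting: {P,S,V} | {C,D,H,Q,R,T}.
Split {P,S,V} by δ(·,1) → {P,V} and {S}.
Split {C,D,H,Q,R,T} by δ(·,0) → {C,D,R,T} and {H,Q}.
Refine {C,D,R,T} on symbol 1: members go to different blocks, giving {C,R,T} and {D}.
On input 0, block {P,V} splits into {V} and {P}.
No further refinement is possible. Final partition (6 blocks): {V} | {C,R,T} | {S} | {H,Q} | {D} | {P}.
State S belongs to the block {S}, which has 1 states.

1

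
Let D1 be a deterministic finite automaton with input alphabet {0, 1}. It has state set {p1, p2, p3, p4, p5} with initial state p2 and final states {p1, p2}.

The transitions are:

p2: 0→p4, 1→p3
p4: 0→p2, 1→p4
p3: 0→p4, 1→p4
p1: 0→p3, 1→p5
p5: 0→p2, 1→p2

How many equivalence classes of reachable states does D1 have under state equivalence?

First remove the unreachable states {p1,p5}; 3 states remain.
Initial partition by acceptance: {p2} | {p3,p4}.
Split {p3,p4} by δ(·,0) → {p3} and {p4}.
No further refinement is possible. Final partition (3 blocks): {p2} | {p3} | {p4}.

3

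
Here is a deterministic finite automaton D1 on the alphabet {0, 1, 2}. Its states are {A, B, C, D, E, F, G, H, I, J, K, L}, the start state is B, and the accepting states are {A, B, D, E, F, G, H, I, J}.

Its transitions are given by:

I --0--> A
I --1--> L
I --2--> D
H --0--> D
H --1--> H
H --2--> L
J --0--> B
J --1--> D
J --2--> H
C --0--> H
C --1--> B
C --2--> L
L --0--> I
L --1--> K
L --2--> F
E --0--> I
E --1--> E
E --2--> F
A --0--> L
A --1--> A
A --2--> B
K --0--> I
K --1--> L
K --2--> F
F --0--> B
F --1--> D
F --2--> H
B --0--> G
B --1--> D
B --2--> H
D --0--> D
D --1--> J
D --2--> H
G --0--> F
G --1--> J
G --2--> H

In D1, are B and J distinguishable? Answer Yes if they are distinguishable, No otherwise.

First remove the unreachable states {C,E}; 10 states remain.
Start with accepting vs non-accepting: {A,B,D,F,G,H,I,J} | {K,L}.
Split {A,B,D,F,G,H,I,J} by δ(·,0) → {B,D,F,G,H,I,J} and {A}.
Split {B,D,F,G,H,I,J} by δ(·,0) → {B,D,F,G,H,J} and {I}.
Split {B,D,F,G,H,J} by δ(·,2) → {B,D,F,G,J} and {H}.
No further refinement is possible. Final partition (5 blocks): {B,D,F,G,J} | {K,L} | {A} | {I} | {H}.
B and J lie in the same block of the stable partition, so they are equivalent — no string distinguishes them.

No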